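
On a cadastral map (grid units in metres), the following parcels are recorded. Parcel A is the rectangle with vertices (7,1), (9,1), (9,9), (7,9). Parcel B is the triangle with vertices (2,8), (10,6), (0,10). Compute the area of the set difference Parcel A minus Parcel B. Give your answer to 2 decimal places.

|Parcel A| = 16, |Parcel A∩Parcel B| = 0.6.
|Parcel A ∖ Parcel B| = |Parcel A| − |Parcel A∩Parcel B| = 16 − 0.6 = 15.40.

15.40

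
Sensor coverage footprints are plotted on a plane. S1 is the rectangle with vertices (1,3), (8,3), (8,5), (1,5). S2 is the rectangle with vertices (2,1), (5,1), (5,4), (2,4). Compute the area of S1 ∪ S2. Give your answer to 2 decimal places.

20.00

By inclusion–exclusion:
Individual areas: |S1| = 14, |S2| = 9.
|S1∩S2|: x∈[2,5], y∈[3,4] → 3·1 = 3.
|S1 ∪ S2| = 23 − 3 = 20.00.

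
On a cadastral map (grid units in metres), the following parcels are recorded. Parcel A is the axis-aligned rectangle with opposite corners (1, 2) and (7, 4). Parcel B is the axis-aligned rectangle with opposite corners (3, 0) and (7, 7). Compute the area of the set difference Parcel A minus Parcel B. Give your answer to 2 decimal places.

4.00

|Parcel A∩Parcel B|: x∈[3,7], y∈[2,4] → 4·2 = 8.
|Parcel A| = 12.
|Parcel A ∖ Parcel B| = |Parcel A| − |Parcel A∩Parcel B| = 12 − 8 = 4.00.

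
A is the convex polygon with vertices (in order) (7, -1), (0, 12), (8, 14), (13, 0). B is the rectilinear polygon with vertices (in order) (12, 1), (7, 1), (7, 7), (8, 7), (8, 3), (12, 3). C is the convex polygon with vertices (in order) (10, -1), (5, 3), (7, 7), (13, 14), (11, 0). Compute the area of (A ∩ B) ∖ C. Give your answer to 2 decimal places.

|A ∩ B| = 13.9929.
|(A ∩ B) ∩ C| = 12.4714.
|(A ∩ B) ∖ C| = 13.9929 − 12.4714 = 1.52.

1.52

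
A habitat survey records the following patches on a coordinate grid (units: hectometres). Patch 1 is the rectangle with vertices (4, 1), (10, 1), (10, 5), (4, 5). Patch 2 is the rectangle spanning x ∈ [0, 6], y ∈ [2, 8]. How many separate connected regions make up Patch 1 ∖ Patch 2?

Patch 1 ∖ Patch 2 is a single connected region.

1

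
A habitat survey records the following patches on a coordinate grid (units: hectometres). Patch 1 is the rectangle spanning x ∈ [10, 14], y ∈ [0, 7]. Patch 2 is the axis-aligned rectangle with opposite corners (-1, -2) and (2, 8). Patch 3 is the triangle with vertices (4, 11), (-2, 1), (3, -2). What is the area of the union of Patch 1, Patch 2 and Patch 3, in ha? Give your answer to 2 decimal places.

By inclusion–exclusion:
Individual areas: |Patch 1| = 28, |Patch 2| = 30, |Patch 3| = 34.
|Patch 1∩Patch 2| = 0 (no overlap).
|Patch 1∩Patch 3| = 0.
|Patch 2∩Patch 3| = 17.
|Patch 1∩Patch 2∩Patch 3| = 0.
|Patch 1 ∪ Patch 2 ∪ Patch 3| = 92 − 17 + 0 = 75.00.

75.00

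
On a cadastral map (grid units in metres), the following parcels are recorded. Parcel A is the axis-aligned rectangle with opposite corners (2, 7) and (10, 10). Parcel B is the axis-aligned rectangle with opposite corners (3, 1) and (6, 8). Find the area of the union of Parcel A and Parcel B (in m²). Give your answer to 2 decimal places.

By inclusion–exclusion:
Individual areas: |Parcel A| = 24, |Parcel B| = 21.
|Parcel A∩Parcel B|: x∈[3,6], y∈[7,8] → 3·1 = 3.
|Parcel A ∪ Parcel B| = 45 − 3 = 42.00.

42.00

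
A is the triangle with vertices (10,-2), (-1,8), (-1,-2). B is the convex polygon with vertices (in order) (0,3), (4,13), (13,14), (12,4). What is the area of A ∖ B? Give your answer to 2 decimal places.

49.02

|A| = 55, |A∩B| = 5.9771.
|A ∖ B| = |A| − |A∩B| = 55 − 5.9771 = 49.02.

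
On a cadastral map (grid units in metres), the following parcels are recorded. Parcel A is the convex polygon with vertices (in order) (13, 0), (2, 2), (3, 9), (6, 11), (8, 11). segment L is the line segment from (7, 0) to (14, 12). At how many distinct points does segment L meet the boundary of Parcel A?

The segment meets the boundary at (10.372,5.781), (7.575,0.986).

2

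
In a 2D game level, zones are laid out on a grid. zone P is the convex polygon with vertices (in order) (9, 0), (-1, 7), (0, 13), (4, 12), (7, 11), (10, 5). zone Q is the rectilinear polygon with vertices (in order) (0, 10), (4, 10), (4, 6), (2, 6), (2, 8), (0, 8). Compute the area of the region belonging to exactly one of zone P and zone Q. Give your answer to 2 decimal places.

|zone P| = 81, |zone Q| = 12, |zone P∩zone Q| = 12.
|zone P △ zone Q| = |zone P| + |zone Q| − 2·|zone P∩zone Q| = 81 + 12 − 24 = 69.00.

69.00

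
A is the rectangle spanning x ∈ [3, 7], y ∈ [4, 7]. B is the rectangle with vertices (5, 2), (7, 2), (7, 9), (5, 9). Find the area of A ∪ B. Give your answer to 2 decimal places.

20.00

By inclusion–exclusion:
Individual areas: |A| = 12, |B| = 14.
|A∩B|: x∈[5,7], y∈[4,7] → 2·3 = 6.
|A ∪ B| = 26 − 6 = 20.00.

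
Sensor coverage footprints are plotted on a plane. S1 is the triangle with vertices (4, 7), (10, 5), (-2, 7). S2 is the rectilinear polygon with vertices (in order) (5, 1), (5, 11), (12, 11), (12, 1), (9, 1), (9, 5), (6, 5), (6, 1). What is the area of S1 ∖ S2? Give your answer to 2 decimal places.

3.92

|S1| = 6, |S1∩S2| = 2.0833.
|S1 ∖ S2| = |S1| − |S1∩S2| = 6 − 2.0833 = 3.92.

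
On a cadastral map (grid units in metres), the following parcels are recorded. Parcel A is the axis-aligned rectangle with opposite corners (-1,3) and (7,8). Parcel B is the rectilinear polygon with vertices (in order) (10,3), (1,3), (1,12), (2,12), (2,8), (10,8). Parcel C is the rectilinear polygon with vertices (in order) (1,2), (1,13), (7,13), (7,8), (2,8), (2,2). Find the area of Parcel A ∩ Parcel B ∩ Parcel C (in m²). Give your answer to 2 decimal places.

5.00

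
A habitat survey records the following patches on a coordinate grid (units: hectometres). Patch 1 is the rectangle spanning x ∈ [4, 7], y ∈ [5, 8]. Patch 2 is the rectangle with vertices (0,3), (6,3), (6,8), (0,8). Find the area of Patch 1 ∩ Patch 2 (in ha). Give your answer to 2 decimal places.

6.00

|Patch 1∩Patch 2|: x∈[4,6], y∈[5,8] → 2·3 = 6.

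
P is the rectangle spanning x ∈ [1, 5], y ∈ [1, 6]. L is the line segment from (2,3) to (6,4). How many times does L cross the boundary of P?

The segment meets the boundary at (5,3.75).

1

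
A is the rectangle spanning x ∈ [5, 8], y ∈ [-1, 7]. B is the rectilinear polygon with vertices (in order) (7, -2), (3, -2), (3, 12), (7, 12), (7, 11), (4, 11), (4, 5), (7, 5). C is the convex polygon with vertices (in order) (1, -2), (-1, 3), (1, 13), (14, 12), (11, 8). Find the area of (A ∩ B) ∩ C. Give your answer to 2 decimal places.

The region (A ∩ B) ∩ C is the polygon with vertices (5,5), (7,5), (7,4), (5,2).
By the shoelace formula its area is 4.00.

4.00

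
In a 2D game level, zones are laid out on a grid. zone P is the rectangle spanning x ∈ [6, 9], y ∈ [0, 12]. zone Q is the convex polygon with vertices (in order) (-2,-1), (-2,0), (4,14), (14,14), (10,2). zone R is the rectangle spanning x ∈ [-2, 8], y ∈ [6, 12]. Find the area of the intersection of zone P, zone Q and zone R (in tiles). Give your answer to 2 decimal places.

12.00

The intersection is the polygon with vertices (8,12), (8,6), (6,6), (6,12).
By the shoelace formula its area is 12.00.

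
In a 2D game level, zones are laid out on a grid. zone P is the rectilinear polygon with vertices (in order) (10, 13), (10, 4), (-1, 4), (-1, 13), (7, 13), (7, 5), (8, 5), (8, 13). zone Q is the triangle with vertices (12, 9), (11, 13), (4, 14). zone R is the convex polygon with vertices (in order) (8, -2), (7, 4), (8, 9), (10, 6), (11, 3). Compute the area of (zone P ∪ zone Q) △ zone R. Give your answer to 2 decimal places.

107.34

|zone P ∪ zone Q| = 99.6375.
|(zone P ∪ zone Q) ∩ zone R| = 7.9.
|(zone P ∪ zone Q) △ zone R| = 99.6375 + 23.5 − 15.8 = 107.34.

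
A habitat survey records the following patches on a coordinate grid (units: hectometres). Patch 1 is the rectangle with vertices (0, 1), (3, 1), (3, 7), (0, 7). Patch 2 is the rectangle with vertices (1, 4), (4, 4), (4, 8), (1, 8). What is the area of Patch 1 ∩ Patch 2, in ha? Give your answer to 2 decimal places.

|Patch 1∩Patch 2|: x∈[1,3], y∈[4,7] → 2·3 = 6.

6.00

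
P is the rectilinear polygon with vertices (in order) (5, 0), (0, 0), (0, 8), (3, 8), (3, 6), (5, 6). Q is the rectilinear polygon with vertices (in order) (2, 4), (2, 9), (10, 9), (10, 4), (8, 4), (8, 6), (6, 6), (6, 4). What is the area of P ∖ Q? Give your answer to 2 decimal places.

|P| = 36, |P∩Q| = 8.
|P ∖ Q| = |P| − |P∩Q| = 36 − 8 = 28.00.

28.00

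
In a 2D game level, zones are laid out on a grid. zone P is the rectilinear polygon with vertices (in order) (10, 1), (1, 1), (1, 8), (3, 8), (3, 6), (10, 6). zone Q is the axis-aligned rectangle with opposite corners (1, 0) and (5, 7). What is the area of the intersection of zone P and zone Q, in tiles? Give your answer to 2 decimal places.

22.00

The intersection is the polygon with vertices (1,1), (1,7), (3,7), (3,6), (5,6), (5,1).
By the shoelace formula its area is 22.00.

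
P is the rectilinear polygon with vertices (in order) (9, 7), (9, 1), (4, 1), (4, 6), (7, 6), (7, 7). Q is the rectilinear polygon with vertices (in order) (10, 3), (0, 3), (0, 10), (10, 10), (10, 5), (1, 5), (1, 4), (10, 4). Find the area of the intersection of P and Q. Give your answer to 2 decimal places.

12.00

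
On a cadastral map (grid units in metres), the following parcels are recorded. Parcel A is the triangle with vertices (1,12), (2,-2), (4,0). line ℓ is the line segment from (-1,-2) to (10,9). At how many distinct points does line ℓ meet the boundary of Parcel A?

The segment meets the boundary at (3.4,2.4), (1.8,0.8).

2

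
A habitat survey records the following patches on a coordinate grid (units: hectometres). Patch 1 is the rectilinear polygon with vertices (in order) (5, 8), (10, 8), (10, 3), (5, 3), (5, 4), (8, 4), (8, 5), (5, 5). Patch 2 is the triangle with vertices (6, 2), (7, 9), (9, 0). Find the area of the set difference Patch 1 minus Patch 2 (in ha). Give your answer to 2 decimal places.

|Patch 1| = 22, |Patch 1∩Patch 2| = 4.7738.
|Patch 1 ∖ Patch 2| = |Patch 1| − |Patch 1∩Patch 2| = 22 − 4.7738 = 17.23.

17.23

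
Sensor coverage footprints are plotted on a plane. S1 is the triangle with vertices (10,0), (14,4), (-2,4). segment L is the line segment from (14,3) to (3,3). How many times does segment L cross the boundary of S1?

1

The segment meets the boundary at (13,3).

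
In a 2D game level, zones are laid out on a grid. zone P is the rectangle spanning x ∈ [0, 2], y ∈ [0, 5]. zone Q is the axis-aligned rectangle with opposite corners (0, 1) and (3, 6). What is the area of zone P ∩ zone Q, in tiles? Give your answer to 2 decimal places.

|zone P∩zone Q|: x∈[0,2], y∈[1,5] → 2·4 = 8.

8.00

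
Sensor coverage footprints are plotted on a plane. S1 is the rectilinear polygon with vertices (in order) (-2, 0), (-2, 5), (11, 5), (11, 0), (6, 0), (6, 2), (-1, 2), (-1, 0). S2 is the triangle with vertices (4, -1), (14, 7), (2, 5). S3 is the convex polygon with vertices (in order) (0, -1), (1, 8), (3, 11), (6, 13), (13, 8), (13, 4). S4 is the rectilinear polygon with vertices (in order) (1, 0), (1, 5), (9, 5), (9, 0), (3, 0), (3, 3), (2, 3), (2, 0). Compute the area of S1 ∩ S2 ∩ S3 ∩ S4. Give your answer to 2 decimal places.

19.33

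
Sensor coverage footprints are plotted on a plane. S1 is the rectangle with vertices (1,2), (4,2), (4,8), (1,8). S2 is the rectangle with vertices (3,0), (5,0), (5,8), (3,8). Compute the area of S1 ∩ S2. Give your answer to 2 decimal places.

|S1∩S2|: x∈[3,4], y∈[2,8] → 1·6 = 6.

6.00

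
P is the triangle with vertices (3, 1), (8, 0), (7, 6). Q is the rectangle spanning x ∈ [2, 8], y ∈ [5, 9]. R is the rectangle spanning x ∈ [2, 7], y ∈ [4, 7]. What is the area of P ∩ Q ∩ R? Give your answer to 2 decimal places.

The intersection is the polygon with vertices (6.2,5), (7,6), (7,5).
By the shoelace formula its area is 0.40.

0.40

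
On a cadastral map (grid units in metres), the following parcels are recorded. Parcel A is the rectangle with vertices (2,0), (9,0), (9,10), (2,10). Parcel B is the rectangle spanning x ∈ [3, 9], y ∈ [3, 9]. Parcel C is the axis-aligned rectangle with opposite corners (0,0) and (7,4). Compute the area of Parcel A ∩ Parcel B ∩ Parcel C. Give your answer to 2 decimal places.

4.00

The intersection is the polygon with vertices (3,3), (3,4), (7,4), (7,3).
By the shoelace formula its area is 4.00.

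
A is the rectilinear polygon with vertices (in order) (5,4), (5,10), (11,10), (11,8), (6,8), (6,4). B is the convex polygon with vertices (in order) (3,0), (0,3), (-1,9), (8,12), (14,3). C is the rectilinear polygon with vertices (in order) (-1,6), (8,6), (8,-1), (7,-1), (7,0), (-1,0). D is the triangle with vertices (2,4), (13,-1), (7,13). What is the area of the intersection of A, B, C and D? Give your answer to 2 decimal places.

The intersection is the polygon with vertices (5,4), (5,6), (6,6), (6,4).
By the shoelace formula its area is 2.00.

2.00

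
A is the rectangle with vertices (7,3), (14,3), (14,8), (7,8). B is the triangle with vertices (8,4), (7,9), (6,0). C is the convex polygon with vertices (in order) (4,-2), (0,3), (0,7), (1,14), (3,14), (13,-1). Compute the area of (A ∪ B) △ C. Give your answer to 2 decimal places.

129.78

|A ∪ B| = 38.85.
|(A ∪ B) ∩ C| = 12.0357.
|(A ∪ B) △ C| = 38.85 + 115 − 24.0714 = 129.78.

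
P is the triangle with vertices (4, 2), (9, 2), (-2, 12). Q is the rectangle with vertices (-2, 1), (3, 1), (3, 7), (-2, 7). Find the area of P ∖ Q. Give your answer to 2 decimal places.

21.67

|P| = 25, |P∩Q| = 3.3333.
|P ∖ Q| = |P| − |P∩Q| = 25 − 3.3333 = 21.67.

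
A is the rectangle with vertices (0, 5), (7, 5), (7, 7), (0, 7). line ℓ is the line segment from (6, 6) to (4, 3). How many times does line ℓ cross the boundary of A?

1

The segment meets the boundary at (5.333,5).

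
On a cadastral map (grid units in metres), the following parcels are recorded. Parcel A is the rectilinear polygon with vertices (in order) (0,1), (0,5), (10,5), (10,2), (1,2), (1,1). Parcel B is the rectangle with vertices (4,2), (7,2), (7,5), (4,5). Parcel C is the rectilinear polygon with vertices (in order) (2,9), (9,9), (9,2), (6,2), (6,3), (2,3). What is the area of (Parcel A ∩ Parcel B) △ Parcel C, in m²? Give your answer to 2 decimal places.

40.00

|Parcel A ∩ Parcel B| = 9.
|(Parcel A ∩ Parcel B) ∩ Parcel C| = 7.
|(Parcel A ∩ Parcel B) △ Parcel C| = 9 + 45 − 14 = 40.00.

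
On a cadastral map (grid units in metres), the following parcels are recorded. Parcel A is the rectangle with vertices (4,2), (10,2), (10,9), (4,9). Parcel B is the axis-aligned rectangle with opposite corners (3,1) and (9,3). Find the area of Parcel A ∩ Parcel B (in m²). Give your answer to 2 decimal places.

|Parcel A∩Parcel B|: x∈[4,9], y∈[2,3] → 5·1 = 5.

5.00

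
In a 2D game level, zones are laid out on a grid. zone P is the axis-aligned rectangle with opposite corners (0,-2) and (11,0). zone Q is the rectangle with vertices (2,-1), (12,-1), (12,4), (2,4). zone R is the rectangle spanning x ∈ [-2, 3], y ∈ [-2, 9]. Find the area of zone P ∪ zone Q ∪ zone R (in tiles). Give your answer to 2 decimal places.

By inclusion–exclusion:
Individual areas: |zone P| = 22, |zone Q| = 50, |zone R| = 55.
|zone P∩zone Q|: x∈[2,11], y∈[-1,0] → 9·1 = 9.
|zone P∩zone R|: x∈[0,3], y∈[-2,0] → 3·2 = 6.
|zone Q∩zone R|: x∈[2,3], y∈[-1,4] → 1·5 = 5.
|zone P∩zone Q∩zone R| = 1.
|zone P ∪ zone Q ∪ zone R| = 127 − 20 + 1 = 108.00.

108.00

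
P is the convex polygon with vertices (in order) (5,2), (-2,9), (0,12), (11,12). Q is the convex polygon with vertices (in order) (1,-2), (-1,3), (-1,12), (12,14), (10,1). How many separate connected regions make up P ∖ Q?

P ∖ Q is a single connected region.

1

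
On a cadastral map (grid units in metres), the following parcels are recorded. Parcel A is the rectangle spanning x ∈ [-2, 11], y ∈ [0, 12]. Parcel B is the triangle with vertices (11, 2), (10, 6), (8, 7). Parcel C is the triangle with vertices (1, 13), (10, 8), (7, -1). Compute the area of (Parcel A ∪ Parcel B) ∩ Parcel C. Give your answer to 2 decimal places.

46.93

The region (Parcel A ∪ Parcel B) ∩ Parcel C is the polygon with vertices (6.571,0), (1.429,12), (2.8,12), (10,8), (7.333,0).
By the shoelace formula its area is 46.93.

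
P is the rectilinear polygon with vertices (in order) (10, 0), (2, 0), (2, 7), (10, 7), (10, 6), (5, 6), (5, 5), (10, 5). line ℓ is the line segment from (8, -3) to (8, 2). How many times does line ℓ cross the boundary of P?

The segment meets the boundary at (8,0).

1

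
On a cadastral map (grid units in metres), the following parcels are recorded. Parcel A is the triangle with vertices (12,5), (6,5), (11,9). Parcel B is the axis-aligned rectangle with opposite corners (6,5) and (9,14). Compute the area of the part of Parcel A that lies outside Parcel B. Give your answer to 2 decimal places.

8.40

|Parcel A| = 12, |Parcel A∩Parcel B| = 3.6.
|Parcel A ∖ Parcel B| = |Parcel A| − |Parcel A∩Parcel B| = 12 − 3.6 = 8.40.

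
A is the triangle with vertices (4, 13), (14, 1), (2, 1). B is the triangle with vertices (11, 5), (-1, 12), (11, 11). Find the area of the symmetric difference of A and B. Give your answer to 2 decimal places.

|A| = 72, |B| = 36, |A∩B| = 12.5396.
|A △ B| = |A| + |B| − 2·|A∩B| = 72 + 36 − 25.0791 = 82.92.

82.92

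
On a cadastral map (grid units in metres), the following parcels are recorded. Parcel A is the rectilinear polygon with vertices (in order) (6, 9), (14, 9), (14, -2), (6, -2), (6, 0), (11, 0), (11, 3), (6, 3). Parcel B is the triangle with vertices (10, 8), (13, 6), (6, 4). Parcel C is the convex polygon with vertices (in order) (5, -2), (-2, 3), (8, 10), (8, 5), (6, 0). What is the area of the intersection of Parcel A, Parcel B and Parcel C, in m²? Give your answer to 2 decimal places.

1.39

The intersection is the polygon with vertices (6,4), (8,6), (8,5), (7.806,4.516).
By the shoelace formula its area is 1.39.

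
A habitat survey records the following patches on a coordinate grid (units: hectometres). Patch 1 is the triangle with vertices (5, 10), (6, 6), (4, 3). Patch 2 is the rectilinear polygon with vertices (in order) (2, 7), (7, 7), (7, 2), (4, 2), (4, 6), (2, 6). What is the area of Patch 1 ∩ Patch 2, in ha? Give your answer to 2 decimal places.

The intersection is the polygon with vertices (6,6), (4,3), (4.571,7), (5.75,7).
By the shoelace formula its area is 3.73.

3.73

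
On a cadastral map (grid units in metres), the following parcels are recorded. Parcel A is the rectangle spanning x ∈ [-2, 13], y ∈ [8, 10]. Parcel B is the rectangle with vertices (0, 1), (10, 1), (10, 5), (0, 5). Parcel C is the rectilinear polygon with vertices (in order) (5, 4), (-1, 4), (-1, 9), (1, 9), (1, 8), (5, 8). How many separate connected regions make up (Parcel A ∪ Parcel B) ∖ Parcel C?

(Parcel A ∪ Parcel B) ∖ Parcel C splits into 2 disjoint pieces (area 28, area 35).

2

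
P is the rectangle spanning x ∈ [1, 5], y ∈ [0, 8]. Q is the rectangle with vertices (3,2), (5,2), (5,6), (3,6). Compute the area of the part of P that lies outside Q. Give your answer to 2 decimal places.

24.00

|P∩Q|: x∈[3,5], y∈[2,6] → 2·4 = 8.
|P| = 32.
|P ∖ Q| = |P| − |P∩Q| = 32 − 8 = 24.00.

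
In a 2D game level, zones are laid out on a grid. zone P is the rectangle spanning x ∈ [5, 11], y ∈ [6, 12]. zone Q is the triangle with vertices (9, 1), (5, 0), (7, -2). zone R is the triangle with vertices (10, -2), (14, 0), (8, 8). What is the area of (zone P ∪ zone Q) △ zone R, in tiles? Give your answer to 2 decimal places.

|zone P ∪ zone Q| = 41.
|(zone P ∪ zone Q) ∩ zone R| = 1.1.
|(zone P ∪ zone Q) △ zone R| = 41 + 22 − 2.2 = 60.80.

60.80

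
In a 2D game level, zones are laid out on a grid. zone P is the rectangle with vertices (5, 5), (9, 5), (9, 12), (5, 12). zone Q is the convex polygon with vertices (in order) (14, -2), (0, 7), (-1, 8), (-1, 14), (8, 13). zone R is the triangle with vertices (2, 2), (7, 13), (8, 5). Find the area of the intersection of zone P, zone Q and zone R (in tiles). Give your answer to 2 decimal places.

The intersection is the polygon with vertices (5,5), (5,8.6), (6.545,12), (7.125,12), (8,5).
By the shoelace formula its area is 15.31.

15.31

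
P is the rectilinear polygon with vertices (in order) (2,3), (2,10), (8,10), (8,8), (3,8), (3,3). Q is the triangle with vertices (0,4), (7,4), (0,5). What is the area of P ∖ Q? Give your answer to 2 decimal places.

16.36

|P| = 17, |P∩Q| = 0.6429.
|P ∖ Q| = |P| − |P∩Q| = 17 − 0.6429 = 16.36.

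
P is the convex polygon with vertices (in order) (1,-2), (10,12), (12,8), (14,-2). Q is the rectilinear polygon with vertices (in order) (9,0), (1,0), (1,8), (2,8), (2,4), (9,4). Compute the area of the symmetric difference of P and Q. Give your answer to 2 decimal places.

89.57

|P| = 97, |Q| = 36, |P∩Q| = 21.7143.
|P △ Q| = |P| + |Q| − 2·|P∩Q| = 97 + 36 − 43.4286 = 89.57.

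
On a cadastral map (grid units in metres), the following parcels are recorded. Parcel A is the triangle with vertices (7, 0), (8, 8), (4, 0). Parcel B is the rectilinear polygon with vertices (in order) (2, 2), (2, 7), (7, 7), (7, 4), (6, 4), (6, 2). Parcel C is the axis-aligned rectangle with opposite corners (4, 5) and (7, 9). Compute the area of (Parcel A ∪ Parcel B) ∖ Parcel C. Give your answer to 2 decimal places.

|Parcel A ∪ Parcel B| = 33.
|(Parcel A ∪ Parcel B) ∩ Parcel C| = 6.
|(Parcel A ∪ Parcel B) ∖ Parcel C| = 33 − 6 = 27.00.

27.00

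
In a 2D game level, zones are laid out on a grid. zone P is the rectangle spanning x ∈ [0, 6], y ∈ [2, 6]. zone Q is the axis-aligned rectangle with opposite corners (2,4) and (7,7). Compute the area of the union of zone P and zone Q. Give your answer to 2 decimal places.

By inclusion–exclusion:
Individual areas: |zone P| = 24, |zone Q| = 15.
|zone P∩zone Q|: x∈[2,6], y∈[4,6] → 4·2 = 8.
|zone P ∪ zone Q| = 39 − 8 = 31.00.

31.00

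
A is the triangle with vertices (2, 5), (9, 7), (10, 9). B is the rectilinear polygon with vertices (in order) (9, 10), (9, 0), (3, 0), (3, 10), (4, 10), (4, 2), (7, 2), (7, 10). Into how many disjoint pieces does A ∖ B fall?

A ∖ B splits into 3 disjoint pieces (area 0.1071, area 2.25, area 0.75).

3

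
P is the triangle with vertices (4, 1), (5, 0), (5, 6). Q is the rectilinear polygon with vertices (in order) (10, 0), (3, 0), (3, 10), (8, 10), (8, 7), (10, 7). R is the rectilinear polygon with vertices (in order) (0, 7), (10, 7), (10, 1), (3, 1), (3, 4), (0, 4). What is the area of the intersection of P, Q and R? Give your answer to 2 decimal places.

The intersection is the polygon with vertices (5,6), (5,1), (4,1).
By the shoelace formula its area is 2.50.

2.50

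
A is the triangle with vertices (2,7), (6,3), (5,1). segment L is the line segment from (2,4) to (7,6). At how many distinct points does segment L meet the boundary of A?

The segment meets the boundary at (4.143,4.857), (3.25,4.5).

2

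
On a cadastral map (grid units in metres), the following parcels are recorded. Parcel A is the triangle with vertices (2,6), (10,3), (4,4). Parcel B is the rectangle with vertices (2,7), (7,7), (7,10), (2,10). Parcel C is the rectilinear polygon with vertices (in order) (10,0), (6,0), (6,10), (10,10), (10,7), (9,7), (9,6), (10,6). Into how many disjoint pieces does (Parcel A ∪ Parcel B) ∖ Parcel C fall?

(Parcel A ∪ Parcel B) ∖ Parcel C splits into 2 disjoint pieces (area 3.3333, area 12).

2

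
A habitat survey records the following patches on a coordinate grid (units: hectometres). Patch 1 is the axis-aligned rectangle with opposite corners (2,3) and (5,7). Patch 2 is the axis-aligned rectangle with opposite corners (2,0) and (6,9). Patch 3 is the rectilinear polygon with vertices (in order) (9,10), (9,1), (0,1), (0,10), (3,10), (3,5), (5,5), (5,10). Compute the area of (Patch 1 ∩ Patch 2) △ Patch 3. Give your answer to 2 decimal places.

67.00

|Patch 1 ∩ Patch 2| = 12.
|(Patch 1 ∩ Patch 2) ∩ Patch 3| = 8.
|(Patch 1 ∩ Patch 2) △ Patch 3| = 12 + 71 − 16 = 67.00.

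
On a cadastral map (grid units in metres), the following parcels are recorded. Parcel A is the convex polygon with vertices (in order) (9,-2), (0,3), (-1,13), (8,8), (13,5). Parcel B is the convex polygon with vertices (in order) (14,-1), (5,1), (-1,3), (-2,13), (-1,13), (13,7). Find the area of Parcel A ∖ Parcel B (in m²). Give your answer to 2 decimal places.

|Parcel A| = 108.5, |Parcel A∩Parcel B| = 100.2312.
|Parcel A ∖ Parcel B| = |Parcel A| − |Parcel A∩Parcel B| = 108.5 − 100.2312 = 8.27.

8.27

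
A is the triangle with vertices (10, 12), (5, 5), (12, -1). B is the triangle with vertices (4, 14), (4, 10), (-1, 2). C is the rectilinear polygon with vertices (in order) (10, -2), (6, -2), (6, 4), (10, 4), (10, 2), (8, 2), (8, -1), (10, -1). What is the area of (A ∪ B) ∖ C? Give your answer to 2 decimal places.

|A ∪ B| = 49.5.
|(A ∪ B) ∩ C| = 5.3333.
|(A ∪ B) ∖ C| = 49.5 − 5.3333 = 44.17.

44.17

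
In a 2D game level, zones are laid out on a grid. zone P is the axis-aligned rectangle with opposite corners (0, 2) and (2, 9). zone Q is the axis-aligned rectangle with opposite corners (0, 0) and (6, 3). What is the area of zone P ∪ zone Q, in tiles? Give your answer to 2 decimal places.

By inclusion–exclusion:
Individual areas: |zone P| = 14, |zone Q| = 18.
|zone P∩zone Q|: x∈[0,2], y∈[2,3] → 2·1 = 2.
|zone P ∪ zone Q| = 32 − 2 = 30.00.

30.00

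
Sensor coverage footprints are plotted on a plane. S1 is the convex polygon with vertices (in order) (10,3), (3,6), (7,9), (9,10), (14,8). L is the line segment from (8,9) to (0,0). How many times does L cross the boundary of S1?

The segment meets the boundary at (4.69,5.276).

1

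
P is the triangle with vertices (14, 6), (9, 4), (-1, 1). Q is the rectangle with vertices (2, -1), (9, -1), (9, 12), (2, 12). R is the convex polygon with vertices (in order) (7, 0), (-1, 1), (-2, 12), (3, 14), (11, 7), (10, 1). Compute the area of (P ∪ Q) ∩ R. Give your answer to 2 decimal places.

76.34

|P ∪ Q| = 91.9833.
|(P ∪ Q) ∩ R| = 76.34.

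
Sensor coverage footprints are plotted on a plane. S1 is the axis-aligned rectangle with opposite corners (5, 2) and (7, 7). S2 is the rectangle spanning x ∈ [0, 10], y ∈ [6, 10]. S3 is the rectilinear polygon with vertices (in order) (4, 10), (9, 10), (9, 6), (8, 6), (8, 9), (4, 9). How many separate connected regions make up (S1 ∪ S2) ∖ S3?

(S1 ∪ S2) ∖ S3 splits into 2 disjoint pieces (area 36, area 4).

2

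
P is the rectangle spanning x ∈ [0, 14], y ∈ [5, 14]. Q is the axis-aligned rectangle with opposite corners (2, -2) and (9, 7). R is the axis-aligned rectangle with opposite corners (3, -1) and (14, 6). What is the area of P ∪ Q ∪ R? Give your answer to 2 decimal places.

205.00

By inclusion–exclusion:
Individual areas: |P| = 126, |Q| = 63, |R| = 77.
|P∩Q|: x∈[2,9], y∈[5,7] → 7·2 = 14.
|P∩R|: x∈[3,14], y∈[5,6] → 11·1 = 11.
|Q∩R|: x∈[3,9], y∈[-1,6] → 6·7 = 42.
|P∩Q∩R| = 6.
|P ∪ Q ∪ R| = 266 − 67 + 6 = 205.00.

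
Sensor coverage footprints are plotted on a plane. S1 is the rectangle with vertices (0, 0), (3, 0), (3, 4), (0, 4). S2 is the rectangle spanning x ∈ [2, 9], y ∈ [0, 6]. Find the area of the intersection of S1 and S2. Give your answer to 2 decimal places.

4.00

|S1∩S2|: x∈[2,3], y∈[0,4] → 1·4 = 4.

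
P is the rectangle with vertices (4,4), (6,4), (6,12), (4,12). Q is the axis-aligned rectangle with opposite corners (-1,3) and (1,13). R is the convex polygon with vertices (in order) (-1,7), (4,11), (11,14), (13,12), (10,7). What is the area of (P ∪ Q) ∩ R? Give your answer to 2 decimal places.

10.46

|P ∪ Q| = 36.
|(P ∪ Q) ∩ R| = 10.46.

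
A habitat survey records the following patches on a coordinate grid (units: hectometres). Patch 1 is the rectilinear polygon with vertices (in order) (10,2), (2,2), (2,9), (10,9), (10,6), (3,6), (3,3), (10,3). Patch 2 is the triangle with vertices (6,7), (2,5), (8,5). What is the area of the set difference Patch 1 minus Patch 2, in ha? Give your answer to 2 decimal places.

33.25

|Patch 1| = 35, |Patch 1∩Patch 2| = 1.75.
|Patch 1 ∖ Patch 2| = |Patch 1| − |Patch 1∩Patch 2| = 35 − 1.75 = 33.25.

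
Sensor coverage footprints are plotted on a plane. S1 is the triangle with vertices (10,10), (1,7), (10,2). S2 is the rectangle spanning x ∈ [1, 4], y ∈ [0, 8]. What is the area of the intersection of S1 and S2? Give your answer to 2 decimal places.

4.00

The intersection is the polygon with vertices (4,8), (4,5.333), (1,7).
By the shoelace formula its area is 4.00.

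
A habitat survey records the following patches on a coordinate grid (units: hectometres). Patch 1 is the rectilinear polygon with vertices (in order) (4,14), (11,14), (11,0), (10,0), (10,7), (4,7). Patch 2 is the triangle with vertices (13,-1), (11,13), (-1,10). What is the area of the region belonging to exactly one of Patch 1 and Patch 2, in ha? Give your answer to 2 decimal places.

59.18

|Patch 1| = 56, |Patch 2| = 87, |Patch 1∩Patch 2| = 41.9107.
|Patch 1 △ Patch 2| = |Patch 1| + |Patch 2| − 2·|Patch 1∩Patch 2| = 56 + 87 − 83.8214 = 59.18.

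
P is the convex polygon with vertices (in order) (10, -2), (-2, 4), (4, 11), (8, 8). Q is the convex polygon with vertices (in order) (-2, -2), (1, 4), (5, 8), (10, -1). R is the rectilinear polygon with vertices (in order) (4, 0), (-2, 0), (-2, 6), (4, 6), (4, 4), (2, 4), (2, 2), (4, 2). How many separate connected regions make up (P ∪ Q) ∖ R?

(P ∪ Q) ∖ R is a single connected region.

1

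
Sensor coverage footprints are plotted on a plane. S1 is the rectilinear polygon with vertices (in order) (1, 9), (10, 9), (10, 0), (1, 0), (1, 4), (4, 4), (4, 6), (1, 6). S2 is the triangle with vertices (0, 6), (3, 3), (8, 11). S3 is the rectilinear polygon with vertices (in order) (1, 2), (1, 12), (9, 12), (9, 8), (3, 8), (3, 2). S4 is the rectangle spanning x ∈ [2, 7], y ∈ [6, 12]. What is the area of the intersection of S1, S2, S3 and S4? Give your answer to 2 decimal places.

4.00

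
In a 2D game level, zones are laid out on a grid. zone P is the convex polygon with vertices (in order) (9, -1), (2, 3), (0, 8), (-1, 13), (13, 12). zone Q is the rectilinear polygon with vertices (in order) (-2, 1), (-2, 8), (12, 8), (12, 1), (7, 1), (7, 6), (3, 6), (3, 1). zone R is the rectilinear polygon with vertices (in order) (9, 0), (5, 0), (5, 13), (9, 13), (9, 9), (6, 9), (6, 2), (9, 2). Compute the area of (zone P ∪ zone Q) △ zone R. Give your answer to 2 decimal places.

134.83

|zone P ∪ zone Q| = 158.3681.
|(zone P ∪ zone Q) ∩ zone R| = 27.2679.
|(zone P ∪ zone Q) △ zone R| = 158.3681 + 31 − 54.5357 = 134.83.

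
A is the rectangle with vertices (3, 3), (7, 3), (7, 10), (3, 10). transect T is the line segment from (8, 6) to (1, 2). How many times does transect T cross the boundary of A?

The segment meets the boundary at (7,5.429), (3,3.143).

2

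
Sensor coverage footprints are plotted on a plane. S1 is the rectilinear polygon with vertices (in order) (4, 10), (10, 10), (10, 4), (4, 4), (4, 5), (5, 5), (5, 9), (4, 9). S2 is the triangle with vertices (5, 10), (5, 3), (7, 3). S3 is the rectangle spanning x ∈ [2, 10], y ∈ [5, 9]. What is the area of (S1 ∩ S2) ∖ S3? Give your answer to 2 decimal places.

|S1 ∩ S2| = 5.1429.
|(S1 ∩ S2) ∩ S3| = 3.4286.
|(S1 ∩ S2) ∖ S3| = 5.1429 − 3.4286 = 1.71.

1.71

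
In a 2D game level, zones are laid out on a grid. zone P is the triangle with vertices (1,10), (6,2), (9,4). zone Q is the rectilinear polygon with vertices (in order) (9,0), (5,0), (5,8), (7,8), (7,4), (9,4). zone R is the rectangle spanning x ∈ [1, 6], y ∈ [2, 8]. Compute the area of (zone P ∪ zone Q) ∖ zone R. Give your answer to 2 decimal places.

20.92

|zone P ∪ zone Q| = 32.3.
|(zone P ∪ zone Q) ∩ zone R| = 11.3833.
|(zone P ∪ zone Q) ∖ zone R| = 32.3 − 11.3833 = 20.92.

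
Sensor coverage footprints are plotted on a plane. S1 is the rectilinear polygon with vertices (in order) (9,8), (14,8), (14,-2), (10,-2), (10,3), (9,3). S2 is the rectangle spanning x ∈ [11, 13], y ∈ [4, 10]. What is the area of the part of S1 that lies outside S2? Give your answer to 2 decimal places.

37.00

|S1| = 45, |S1∩S2| = 8.
|S1 ∖ S2| = |S1| − |S1∩S2| = 45 − 8 = 37.00.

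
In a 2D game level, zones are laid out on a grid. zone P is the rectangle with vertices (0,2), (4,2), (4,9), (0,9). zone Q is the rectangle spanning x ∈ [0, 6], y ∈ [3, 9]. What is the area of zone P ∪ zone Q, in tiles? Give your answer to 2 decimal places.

40.00

By inclusion–exclusion:
Individual areas: |zone P| = 28, |zone Q| = 36.
|zone P∩zone Q|: x∈[0,4], y∈[3,9] → 4·6 = 24.
|zone P ∪ zone Q| = 64 − 24 = 40.00.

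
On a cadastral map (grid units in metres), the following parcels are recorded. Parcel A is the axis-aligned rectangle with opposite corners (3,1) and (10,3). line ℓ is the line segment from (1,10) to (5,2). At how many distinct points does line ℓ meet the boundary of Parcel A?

The segment meets the boundary at (4.5,3).

1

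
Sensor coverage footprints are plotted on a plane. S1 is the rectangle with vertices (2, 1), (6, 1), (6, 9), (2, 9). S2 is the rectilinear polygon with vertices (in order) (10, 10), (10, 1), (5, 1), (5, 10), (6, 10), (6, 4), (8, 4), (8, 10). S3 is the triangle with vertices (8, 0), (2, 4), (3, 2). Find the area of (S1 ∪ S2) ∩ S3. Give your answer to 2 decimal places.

The region (S1 ∪ S2) ∩ S3 is the polygon with vertices (6,1), (5.5,1), (3,2), (2,4), (6.5,1).
By the shoelace formula its area is 3.50.

3.50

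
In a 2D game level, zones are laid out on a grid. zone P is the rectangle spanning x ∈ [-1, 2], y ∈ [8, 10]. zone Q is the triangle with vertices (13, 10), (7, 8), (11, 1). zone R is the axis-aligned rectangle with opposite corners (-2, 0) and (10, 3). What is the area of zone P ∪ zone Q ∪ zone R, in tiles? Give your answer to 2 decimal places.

66.98

By inclusion–exclusion:
Individual areas: |zone P| = 6, |zone Q| = 25, |zone R| = 36.
|zone P∩zone Q| = 0.
|zone P∩zone R| = 0 (no overlap).
|zone Q∩zone R| = 0.0179.
|zone P∩zone Q∩zone R| = 0.
|zone P ∪ zone Q ∪ zone R| = 67 − 0.0179 + 0 = 66.98.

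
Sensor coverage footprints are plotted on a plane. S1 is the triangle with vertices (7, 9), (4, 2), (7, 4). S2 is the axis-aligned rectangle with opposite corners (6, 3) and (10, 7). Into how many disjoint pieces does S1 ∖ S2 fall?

S1 ∖ S2 splits into 2 disjoint pieces (area 0.8571, area 3.3333).

2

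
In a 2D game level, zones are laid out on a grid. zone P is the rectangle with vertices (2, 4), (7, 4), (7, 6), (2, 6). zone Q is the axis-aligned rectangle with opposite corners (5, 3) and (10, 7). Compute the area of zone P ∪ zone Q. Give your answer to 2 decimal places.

26.00

By inclusion–exclusion:
Individual areas: |zone P| = 10, |zone Q| = 20.
|zone P∩zone Q|: x∈[5,7], y∈[4,6] → 2·2 = 4.
|zone P ∪ zone Q| = 30 − 4 = 26.00.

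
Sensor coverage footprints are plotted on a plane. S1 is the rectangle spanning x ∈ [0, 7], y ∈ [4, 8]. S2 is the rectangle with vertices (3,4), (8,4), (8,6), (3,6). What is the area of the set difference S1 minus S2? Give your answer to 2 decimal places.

|S1∩S2|: x∈[3,7], y∈[4,6] → 4·2 = 8.
|S1| = 28.
|S1 ∖ S2| = |S1| − |S1∩S2| = 28 − 8 = 20.00.

20.00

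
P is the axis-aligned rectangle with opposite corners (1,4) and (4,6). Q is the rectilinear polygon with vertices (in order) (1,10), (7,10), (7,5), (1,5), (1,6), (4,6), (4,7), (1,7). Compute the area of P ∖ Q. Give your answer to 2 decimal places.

|P| = 6, |P∩Q| = 3.
|P ∖ Q| = |P| − |P∩Q| = 6 − 3 = 3.00.

3.00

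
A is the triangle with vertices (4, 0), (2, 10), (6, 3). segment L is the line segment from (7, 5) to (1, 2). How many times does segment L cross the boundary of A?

2

The segment meets the boundary at (3.364,3.182), (5.333,4.167).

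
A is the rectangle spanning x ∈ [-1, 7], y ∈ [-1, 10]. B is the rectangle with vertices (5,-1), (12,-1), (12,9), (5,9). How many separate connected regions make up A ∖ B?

A ∖ B is a single connected region.

1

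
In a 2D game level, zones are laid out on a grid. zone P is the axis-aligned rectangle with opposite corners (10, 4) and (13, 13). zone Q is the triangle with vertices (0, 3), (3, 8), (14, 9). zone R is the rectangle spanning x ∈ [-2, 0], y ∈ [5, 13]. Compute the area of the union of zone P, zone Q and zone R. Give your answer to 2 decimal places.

By inclusion–exclusion:
Individual areas: |zone P| = 27, |zone Q| = 26, |zone R| = 16.
|zone P∩zone Q| = 2.5325.
|zone P∩zone R| = 0 (no overlap).
|zone Q∩zone R| = 0.
|zone P∩zone Q∩zone R| = 0.
|zone P ∪ zone Q ∪ zone R| = 69 − 2.5325 + 0 = 66.47.

66.47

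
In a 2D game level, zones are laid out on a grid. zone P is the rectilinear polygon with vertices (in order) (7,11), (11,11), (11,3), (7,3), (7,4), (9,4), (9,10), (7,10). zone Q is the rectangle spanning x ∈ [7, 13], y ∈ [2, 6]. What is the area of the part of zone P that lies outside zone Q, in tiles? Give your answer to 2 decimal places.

|zone P| = 20, |zone P∩zone Q| = 8.
|zone P ∖ zone Q| = |zone P| − |zone P∩zone Q| = 20 − 8 = 12.00.

12.00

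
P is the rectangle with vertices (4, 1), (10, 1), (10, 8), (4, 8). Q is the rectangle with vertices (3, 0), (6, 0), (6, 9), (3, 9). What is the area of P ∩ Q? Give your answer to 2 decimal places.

|P∩Q|: x∈[4,6], y∈[1,8] → 2·7 = 14.

14.00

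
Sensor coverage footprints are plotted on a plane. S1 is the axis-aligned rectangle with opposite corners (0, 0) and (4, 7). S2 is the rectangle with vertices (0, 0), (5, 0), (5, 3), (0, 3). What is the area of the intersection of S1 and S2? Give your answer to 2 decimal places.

|S1∩S2|: x∈[0,4], y∈[0,3] → 4·3 = 12.

12.00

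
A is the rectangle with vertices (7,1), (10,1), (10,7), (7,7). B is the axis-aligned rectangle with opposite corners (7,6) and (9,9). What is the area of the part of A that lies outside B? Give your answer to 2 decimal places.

16.00

|A∩B|: x∈[7,9], y∈[6,7] → 2·1 = 2.
|A| = 18.
|A ∖ B| = |A| − |A∩B| = 18 − 2 = 16.00.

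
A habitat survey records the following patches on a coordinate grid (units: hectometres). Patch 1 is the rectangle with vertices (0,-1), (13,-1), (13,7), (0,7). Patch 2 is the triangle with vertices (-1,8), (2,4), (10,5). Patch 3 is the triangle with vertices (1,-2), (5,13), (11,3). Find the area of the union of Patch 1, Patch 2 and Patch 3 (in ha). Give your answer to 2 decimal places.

By inclusion–exclusion:
Individual areas: |Patch 1| = 104, |Patch 2| = 17.5, |Patch 3| = 65.
|Patch 1∩Patch 2| = 16.
|Patch 1∩Patch 3| = 48.5333.
|Patch 2∩Patch 3| = 9.7495.
|Patch 1∩Patch 2∩Patch 3| = 9.7495.
|Patch 1 ∪ Patch 2 ∪ Patch 3| = 186.5 − 74.2828 + 9.7495 = 121.97.

121.97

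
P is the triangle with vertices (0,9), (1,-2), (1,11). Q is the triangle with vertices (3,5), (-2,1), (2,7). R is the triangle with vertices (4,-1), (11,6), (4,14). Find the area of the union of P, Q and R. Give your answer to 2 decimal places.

By inclusion–exclusion:
Individual areas: |P| = 6.5, |Q| = 7, |R| = 52.5.
|P∩Q| = 1.0144.
|P∩R| = 0.
|Q∩R| = 0.
|P∩Q∩R| = 0.
|P ∪ Q ∪ R| = 66 − 1.0144 + 0 = 64.99.

64.99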